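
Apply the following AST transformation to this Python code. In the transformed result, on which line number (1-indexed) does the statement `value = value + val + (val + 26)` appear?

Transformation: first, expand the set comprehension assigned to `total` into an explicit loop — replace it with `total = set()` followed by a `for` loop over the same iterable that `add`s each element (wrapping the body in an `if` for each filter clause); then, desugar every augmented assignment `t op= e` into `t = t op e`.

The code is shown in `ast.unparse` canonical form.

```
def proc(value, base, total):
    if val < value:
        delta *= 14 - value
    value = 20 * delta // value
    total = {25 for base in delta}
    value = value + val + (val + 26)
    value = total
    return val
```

Transformed code:
def proc(value, base, total):
    if val < value:
        delta = delta * (14 - value)
    value = 20 * delta // value
    total = set()
    for base in delta:
        total.add(25)
    value = value + val + (val + 26)
    value = total
    return val

8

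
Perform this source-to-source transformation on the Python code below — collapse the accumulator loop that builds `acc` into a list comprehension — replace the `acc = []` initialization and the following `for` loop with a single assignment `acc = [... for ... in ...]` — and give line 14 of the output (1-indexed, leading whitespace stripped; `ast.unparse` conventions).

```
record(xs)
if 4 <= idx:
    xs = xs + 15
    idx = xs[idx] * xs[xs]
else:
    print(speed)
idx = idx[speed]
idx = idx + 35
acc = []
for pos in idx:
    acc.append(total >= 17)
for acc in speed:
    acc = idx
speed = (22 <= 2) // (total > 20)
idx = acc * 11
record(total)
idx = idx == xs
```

Transformed code:
record(xs)
if 4 <= idx:
    xs = xs + 15
    idx = xs[idx] * xs[xs]
else:
    print(speed)
idx = idx[speed]
idx = idx + 35
acc = [total >= 17 for pos in idx]
for acc in speed:
    acc = idx
speed = (22 <= 2) // (total > 20)
idx = acc * 11
record(total)
idx = idx == xs

record(total)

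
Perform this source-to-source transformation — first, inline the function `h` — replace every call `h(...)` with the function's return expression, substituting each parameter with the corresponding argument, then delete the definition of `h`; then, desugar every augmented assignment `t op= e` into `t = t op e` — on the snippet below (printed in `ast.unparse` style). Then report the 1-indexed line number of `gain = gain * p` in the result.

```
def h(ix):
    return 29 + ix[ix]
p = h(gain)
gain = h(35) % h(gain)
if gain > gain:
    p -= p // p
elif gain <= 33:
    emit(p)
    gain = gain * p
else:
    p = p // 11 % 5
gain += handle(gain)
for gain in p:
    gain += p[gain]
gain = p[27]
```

Transformed code:
p = 29 + gain[gain]
gain = (29 + 35[35]) % (29 + gain[gain])
if gain > gain:
    p = p - p // p
elif gain <= 33:
    emit(p)
    gain = gain * p
else:
    p = p // 11 % 5
gain = gain + handle(gain)
for gain in p:
    gain = gain + p[gain]
gain = p[27]

7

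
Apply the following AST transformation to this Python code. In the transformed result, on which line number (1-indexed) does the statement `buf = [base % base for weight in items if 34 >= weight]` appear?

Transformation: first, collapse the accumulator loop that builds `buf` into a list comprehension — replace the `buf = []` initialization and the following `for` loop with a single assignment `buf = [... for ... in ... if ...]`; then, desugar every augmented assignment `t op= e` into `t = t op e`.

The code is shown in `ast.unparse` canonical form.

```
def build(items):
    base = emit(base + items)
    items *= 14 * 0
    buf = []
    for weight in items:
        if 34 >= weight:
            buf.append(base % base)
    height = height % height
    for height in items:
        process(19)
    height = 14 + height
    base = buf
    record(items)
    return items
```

Transformed code:
def build(items):
    base = emit(base + items)
    items = items * (14 * 0)
    buf = [base % base for weight in items if 34 >= weight]
    height = height % height
    for height in items:
        process(19)
    height = 14 + height
    base = buf
    record(items)
    return items

4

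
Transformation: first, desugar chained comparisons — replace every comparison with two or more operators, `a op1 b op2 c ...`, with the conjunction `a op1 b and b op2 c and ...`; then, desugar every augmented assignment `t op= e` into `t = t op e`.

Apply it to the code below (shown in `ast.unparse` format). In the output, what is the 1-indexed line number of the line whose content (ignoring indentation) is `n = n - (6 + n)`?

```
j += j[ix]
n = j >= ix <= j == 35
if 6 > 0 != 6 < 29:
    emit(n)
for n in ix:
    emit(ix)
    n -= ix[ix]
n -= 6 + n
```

Transformed code:
j = j + j[ix]
n = j >= ix and ix <= j and (j == 35)
if 6 > 0 and 0 != 6 and (6 < 29):
    emit(n)
for n in ix:
    emit(ix)
    n = n - ix[ix]
n = n - (6 + n)

8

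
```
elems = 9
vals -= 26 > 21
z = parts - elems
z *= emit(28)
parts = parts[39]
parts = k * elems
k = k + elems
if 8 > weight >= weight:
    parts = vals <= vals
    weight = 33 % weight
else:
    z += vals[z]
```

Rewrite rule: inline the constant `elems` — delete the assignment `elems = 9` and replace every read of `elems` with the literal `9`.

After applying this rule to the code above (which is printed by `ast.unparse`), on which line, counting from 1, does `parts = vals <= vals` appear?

8

Transformed code:
vals -= 26 > 21
z = parts - 9
z *= emit(28)
parts = parts[39]
parts = k * 9
k = k + 9
if 8 > weight >= weight:
    parts = vals <= vals
    weight = 33 % weight
else:
    z += vals[z]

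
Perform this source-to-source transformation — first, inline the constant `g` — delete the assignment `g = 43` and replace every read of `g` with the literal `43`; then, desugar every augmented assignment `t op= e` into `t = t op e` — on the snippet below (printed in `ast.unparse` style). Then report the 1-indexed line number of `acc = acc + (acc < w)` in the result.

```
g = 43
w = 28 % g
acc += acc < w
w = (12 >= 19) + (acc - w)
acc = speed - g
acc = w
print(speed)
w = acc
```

2

Transformed code:
w = 28 % 43
acc = acc + (acc < w)
w = (12 >= 19) + (acc - w)
acc = speed - 43
acc = w
print(speed)
w = acc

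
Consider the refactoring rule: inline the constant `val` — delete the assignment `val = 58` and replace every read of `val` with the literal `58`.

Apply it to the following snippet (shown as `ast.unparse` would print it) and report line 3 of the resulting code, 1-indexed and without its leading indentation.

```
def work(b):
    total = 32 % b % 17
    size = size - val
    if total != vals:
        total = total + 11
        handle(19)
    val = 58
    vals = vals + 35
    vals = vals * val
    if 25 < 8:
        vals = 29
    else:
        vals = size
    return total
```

Transformed code:
def work(b):
    total = 32 % b % 17
    size = size - 58
    if total != vals:
        total = total + 11
        handle(19)
    vals = vals + 35
    vals = vals * 58
    if 25 < 8:
        vals = 29
    else:
        vals = size
    return total

size = size - 58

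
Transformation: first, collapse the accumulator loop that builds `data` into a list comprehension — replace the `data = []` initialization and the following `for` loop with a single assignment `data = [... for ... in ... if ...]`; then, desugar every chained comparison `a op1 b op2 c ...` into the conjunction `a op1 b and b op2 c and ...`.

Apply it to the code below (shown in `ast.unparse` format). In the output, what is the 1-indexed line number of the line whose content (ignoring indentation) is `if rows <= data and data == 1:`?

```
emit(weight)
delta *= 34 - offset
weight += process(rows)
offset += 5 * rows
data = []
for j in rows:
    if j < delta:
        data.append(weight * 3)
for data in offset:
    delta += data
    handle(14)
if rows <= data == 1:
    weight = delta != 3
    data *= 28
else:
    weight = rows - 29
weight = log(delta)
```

Transformed code:
emit(weight)
delta *= 34 - offset
weight += process(rows)
offset += 5 * rows
data = [weight * 3 for j in rows if j < delta]
for data in offset:
    delta += data
    handle(14)
if rows <= data and data == 1:
    weight = delta != 3
    data *= 28
else:
    weight = rows - 29
weight = log(delta)

9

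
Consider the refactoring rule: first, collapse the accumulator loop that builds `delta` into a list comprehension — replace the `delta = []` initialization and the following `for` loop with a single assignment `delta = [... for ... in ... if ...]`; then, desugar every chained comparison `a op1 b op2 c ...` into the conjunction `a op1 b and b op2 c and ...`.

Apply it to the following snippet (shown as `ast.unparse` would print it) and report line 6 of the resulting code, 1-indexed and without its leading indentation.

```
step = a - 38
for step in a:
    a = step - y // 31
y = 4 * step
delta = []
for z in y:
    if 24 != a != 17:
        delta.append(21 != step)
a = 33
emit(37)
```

Transformed code:
step = a - 38
for step in a:
    a = step - y // 31
y = 4 * step
delta = [21 != step for z in y if 24 != a and a != 17]
a = 33
emit(37)

a = 33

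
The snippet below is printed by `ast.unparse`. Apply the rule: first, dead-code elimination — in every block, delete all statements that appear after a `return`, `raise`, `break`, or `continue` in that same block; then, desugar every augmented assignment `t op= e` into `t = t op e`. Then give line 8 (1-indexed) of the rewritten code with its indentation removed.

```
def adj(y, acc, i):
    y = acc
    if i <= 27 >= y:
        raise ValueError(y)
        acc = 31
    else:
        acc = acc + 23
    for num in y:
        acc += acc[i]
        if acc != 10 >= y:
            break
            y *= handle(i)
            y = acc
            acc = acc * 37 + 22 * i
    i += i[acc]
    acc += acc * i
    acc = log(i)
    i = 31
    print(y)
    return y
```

Transformed code:
def adj(y, acc, i):
    y = acc
    if i <= 27 >= y:
        raise ValueError(y)
    else:
        acc = acc + 23
    for num in y:
        acc = acc + acc[i]
        if acc != 10 >= y:
            break
    i = i + i[acc]
    acc = acc + acc * i
    acc = log(i)
    i = 31
    print(y)
    return y

acc = acc + acc[i]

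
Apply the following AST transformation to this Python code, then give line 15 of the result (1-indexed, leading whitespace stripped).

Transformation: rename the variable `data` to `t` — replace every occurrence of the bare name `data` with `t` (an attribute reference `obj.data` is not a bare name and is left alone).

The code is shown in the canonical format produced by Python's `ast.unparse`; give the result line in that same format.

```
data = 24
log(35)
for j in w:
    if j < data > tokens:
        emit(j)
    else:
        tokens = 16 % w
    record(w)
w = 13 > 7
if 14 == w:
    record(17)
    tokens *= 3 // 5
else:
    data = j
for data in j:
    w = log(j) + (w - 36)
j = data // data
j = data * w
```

for t in j:

Transformed code:
t = 24
log(35)
for j in w:
    if j < t > tokens:
        emit(j)
    else:
        tokens = 16 % w
    record(w)
w = 13 > 7
if 14 == w:
    record(17)
    tokens *= 3 // 5
else:
    t = j
for t in j:
    w = log(j) + (w - 36)
j = t // t
j = t * w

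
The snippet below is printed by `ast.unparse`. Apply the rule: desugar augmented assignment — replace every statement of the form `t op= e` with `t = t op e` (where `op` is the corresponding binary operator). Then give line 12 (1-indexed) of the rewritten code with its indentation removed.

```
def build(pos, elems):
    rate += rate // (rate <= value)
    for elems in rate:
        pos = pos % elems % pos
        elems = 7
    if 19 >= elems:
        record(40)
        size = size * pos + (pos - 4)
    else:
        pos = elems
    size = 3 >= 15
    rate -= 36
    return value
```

rate = rate - 36

Transformed code:
def build(pos, elems):
    rate = rate + rate // (rate <= value)
    for elems in rate:
        pos = pos % elems % pos
        elems = 7
    if 19 >= elems:
        record(40)
        size = size * pos + (pos - 4)
    else:
        pos = elems
    size = 3 >= 15
    rate = rate - 36
    return value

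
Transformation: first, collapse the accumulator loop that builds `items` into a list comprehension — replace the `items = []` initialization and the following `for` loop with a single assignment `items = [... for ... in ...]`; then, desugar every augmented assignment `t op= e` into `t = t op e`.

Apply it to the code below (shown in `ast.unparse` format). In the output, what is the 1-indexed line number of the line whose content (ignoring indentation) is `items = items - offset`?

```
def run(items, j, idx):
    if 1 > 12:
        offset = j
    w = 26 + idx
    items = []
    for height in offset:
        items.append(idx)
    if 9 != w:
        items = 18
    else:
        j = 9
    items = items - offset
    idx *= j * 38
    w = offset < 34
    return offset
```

Transformed code:
def run(items, j, idx):
    if 1 > 12:
        offset = j
    w = 26 + idx
    items = [idx for height in offset]
    if 9 != w:
        items = 18
    else:
        j = 9
    items = items - offset
    idx = idx * (j * 38)
    w = offset < 34
    return offset

10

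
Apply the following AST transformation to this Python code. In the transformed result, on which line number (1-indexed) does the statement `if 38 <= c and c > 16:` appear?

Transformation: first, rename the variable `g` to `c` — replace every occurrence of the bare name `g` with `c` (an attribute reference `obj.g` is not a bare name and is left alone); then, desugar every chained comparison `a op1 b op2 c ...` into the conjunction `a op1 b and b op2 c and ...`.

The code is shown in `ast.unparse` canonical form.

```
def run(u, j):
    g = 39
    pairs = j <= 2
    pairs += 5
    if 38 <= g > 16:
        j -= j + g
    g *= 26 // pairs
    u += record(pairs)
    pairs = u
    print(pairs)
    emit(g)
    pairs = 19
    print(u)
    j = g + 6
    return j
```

Transformed code:
def run(u, j):
    c = 39
    pairs = j <= 2
    pairs += 5
    if 38 <= c and c > 16:
        j -= j + c
    c *= 26 // pairs
    u += record(pairs)
    pairs = u
    print(pairs)
    emit(c)
    pairs = 19
    print(u)
    j = c + 6
    return j

5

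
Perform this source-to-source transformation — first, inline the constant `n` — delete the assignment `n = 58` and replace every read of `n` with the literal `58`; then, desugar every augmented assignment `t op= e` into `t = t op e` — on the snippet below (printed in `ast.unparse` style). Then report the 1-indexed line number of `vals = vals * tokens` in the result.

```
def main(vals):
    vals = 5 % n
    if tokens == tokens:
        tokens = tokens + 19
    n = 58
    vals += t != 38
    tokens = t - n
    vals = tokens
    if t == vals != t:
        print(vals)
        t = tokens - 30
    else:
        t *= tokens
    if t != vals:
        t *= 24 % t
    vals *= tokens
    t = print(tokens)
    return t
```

15

Transformed code:
def main(vals):
    vals = 5 % 58
    if tokens == tokens:
        tokens = tokens + 19
    vals = vals + (t != 38)
    tokens = t - 58
    vals = tokens
    if t == vals != t:
        print(vals)
        t = tokens - 30
    else:
        t = t * tokens
    if t != vals:
        t = t * (24 % t)
    vals = vals * tokens
    t = print(tokens)
    return t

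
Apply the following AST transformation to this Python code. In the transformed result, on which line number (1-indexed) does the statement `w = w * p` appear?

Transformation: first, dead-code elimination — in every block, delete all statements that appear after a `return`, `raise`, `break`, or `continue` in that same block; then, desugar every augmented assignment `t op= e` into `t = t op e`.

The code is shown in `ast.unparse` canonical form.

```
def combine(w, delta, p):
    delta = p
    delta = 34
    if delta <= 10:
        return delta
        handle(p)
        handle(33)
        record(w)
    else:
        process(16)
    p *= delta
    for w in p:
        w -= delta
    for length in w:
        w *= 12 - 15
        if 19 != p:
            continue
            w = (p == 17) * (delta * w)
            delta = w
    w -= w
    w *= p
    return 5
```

16

Transformed code:
def combine(w, delta, p):
    delta = p
    delta = 34
    if delta <= 10:
        return delta
    else:
        process(16)
    p = p * delta
    for w in p:
        w = w - delta
    for length in w:
        w = w * (12 - 15)
        if 19 != p:
            continue
    w = w - w
    w = w * p
    return 5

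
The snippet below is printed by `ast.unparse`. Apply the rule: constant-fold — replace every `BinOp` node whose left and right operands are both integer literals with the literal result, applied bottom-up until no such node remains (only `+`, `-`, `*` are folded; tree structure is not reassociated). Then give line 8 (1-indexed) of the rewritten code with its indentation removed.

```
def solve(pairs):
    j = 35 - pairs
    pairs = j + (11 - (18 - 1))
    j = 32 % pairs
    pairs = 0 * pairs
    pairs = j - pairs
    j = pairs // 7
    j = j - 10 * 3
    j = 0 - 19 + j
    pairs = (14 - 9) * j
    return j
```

j = j - 30

Transformed code:
def solve(pairs):
    j = 35 - pairs
    pairs = j + -6
    j = 32 % pairs
    pairs = 0 * pairs
    pairs = j - pairs
    j = pairs // 7
    j = j - 30
    j = -19 + j
    pairs = 5 * j
    return j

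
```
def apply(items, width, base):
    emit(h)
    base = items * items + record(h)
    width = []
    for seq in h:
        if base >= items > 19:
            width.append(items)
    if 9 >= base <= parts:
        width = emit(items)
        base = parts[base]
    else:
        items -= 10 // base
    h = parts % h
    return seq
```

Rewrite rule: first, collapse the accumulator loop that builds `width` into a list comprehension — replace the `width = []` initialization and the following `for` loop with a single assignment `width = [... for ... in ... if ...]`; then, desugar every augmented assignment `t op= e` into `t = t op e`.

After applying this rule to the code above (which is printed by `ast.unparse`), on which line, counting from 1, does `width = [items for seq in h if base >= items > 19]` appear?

4

Transformed code:
def apply(items, width, base):
    emit(h)
    base = items * items + record(h)
    width = [items for seq in h if base >= items > 19]
    if 9 >= base <= parts:
        width = emit(items)
        base = parts[base]
    else:
        items = items - 10 // base
    h = parts % h
    return seq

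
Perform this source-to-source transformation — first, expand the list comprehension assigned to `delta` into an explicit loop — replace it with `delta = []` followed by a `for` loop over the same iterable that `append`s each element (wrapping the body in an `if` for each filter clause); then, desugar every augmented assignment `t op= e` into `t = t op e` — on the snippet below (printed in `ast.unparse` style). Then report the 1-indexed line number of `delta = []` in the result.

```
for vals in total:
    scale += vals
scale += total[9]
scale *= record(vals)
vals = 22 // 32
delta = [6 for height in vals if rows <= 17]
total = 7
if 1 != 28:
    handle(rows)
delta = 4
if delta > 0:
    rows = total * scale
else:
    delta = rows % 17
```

6

Transformed code:
for vals in total:
    scale = scale + vals
scale = scale + total[9]
scale = scale * record(vals)
vals = 22 // 32
delta = []
for height in vals:
    if rows <= 17:
        delta.append(6)
total = 7
if 1 != 28:
    handle(rows)
delta = 4
if delta > 0:
    rows = total * scale
else:
    delta = rows % 17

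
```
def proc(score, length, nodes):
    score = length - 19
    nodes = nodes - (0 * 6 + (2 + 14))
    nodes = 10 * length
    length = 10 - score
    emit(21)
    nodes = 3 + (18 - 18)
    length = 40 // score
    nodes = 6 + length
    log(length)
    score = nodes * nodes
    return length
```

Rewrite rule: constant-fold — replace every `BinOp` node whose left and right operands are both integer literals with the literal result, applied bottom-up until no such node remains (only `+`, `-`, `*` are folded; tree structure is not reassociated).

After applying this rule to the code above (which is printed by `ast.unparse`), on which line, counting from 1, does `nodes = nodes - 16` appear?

Transformed code:
def proc(score, length, nodes):
    score = length - 19
    nodes = nodes - 16
    nodes = 10 * length
    length = 10 - score
    emit(21)
    nodes = 3
    length = 40 // score
    nodes = 6 + length
    log(length)
    score = nodes * nodes
    return length

3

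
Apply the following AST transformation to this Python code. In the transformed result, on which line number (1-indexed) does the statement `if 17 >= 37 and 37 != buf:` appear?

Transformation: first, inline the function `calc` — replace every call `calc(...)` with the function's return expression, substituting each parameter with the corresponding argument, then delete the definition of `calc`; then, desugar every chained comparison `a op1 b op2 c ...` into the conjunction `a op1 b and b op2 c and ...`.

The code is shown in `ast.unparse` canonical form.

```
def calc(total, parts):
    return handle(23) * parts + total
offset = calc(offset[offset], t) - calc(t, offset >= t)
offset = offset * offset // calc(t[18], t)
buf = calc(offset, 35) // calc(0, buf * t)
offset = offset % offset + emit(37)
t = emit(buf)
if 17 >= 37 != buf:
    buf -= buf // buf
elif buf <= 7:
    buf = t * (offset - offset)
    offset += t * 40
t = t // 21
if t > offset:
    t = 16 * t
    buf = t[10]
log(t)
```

6

Transformed code:
offset = handle(23) * t + offset[offset] - (handle(23) * (offset >= t) + t)
offset = offset * offset // (handle(23) * t + t[18])
buf = (handle(23) * 35 + offset) // (handle(23) * (buf * t) + 0)
offset = offset % offset + emit(37)
t = emit(buf)
if 17 >= 37 and 37 != buf:
    buf -= buf // buf
elif buf <= 7:
    buf = t * (offset - offset)
    offset += t * 40
t = t // 21
if t > offset:
    t = 16 * t
    buf = t[10]
log(t)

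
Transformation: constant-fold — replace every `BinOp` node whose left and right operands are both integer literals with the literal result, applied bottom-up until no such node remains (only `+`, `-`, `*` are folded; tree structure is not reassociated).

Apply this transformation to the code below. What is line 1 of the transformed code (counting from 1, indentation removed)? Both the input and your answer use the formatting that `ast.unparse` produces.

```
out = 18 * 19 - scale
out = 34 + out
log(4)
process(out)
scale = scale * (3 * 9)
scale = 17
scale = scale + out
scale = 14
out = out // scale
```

Transformed code:
out = 342 - scale
out = 34 + out
log(4)
process(out)
scale = scale * 27
scale = 17
scale = scale + out
scale = 14
out = out // scale

out = 342 - scale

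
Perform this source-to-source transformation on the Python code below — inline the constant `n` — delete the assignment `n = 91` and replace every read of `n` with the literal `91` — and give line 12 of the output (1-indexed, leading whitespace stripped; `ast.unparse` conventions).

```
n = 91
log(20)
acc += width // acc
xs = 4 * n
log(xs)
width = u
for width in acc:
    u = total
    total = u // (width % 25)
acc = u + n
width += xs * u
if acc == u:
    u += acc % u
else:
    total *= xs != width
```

Transformed code:
log(20)
acc += width // acc
xs = 4 * 91
log(xs)
width = u
for width in acc:
    u = total
    total = u // (width % 25)
acc = u + 91
width += xs * u
if acc == u:
    u += acc % u
else:
    total *= xs != width

u += acc % u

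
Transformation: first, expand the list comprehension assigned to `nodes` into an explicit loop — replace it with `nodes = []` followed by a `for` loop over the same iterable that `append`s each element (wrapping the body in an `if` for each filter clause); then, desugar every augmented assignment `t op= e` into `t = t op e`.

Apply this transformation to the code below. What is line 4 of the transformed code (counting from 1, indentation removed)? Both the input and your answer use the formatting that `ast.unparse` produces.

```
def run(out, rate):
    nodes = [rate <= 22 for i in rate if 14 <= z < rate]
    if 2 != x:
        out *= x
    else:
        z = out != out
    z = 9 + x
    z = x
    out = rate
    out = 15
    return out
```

Transformed code:
def run(out, rate):
    nodes = []
    for i in rate:
        if 14 <= z < rate:
            nodes.append(rate <= 22)
    if 2 != x:
        out = out * x
    else:
        z = out != out
    z = 9 + x
    z = x
    out = rate
    out = 15
    return out

if 14 <= z < rate:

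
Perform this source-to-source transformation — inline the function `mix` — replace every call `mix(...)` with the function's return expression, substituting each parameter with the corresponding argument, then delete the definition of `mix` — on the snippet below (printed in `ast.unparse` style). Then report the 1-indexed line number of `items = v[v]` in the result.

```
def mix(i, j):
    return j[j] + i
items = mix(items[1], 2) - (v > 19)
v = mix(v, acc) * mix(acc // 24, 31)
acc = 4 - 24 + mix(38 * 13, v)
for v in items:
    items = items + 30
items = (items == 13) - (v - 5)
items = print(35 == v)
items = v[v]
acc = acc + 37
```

8

Transformed code:
items = 2[2] + items[1] - (v > 19)
v = (acc[acc] + v) * (31[31] + acc // 24)
acc = 4 - 24 + (v[v] + 38 * 13)
for v in items:
    items = items + 30
items = (items == 13) - (v - 5)
items = print(35 == v)
items = v[v]
acc = acc + 37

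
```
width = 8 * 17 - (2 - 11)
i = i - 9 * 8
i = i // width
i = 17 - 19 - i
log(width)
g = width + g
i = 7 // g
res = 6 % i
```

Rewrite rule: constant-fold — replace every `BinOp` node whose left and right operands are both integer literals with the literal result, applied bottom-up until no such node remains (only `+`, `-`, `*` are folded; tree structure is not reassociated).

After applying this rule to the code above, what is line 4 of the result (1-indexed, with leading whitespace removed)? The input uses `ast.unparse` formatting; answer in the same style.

i = -2 - i

Transformed code:
width = 145
i = i - 72
i = i // width
i = -2 - i
log(width)
g = width + g
i = 7 // g
res = 6 % i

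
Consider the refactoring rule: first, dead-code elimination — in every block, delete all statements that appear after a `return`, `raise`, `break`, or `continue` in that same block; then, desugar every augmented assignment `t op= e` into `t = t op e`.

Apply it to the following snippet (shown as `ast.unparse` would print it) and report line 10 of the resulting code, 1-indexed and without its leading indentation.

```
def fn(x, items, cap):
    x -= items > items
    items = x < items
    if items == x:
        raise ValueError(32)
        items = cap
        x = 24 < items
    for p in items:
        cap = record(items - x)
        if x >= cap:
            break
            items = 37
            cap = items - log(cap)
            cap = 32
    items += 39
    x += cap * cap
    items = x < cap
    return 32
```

Transformed code:
def fn(x, items, cap):
    x = x - (items > items)
    items = x < items
    if items == x:
        raise ValueError(32)
    for p in items:
        cap = record(items - x)
        if x >= cap:
            break
    items = items + 39
    x = x + cap * cap
    items = x < cap
    return 32

items = items + 39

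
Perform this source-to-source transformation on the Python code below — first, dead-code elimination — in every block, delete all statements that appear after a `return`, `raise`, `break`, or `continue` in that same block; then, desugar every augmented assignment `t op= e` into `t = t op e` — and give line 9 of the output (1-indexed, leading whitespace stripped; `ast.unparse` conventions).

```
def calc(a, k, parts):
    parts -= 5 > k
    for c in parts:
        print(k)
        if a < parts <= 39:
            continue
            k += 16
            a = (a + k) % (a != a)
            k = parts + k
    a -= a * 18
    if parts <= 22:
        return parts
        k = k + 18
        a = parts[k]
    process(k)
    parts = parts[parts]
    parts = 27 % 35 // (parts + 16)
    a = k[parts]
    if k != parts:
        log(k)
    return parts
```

return parts

Transformed code:
def calc(a, k, parts):
    parts = parts - (5 > k)
    for c in parts:
        print(k)
        if a < parts <= 39:
            continue
    a = a - a * 18
    if parts <= 22:
        return parts
    process(k)
    parts = parts[parts]
    parts = 27 % 35 // (parts + 16)
    a = k[parts]
    if k != parts:
        log(k)
    return parts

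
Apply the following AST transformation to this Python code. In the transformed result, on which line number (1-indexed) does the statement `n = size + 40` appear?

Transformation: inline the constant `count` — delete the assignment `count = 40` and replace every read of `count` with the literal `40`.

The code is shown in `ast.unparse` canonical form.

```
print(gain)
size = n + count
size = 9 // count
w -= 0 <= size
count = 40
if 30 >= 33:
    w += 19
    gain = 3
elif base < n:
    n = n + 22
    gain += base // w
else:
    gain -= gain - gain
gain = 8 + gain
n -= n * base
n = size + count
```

15

Transformed code:
print(gain)
size = n + 40
size = 9 // 40
w -= 0 <= size
if 30 >= 33:
    w += 19
    gain = 3
elif base < n:
    n = n + 22
    gain += base // w
else:
    gain -= gain - gain
gain = 8 + gain
n -= n * base
n = size + 40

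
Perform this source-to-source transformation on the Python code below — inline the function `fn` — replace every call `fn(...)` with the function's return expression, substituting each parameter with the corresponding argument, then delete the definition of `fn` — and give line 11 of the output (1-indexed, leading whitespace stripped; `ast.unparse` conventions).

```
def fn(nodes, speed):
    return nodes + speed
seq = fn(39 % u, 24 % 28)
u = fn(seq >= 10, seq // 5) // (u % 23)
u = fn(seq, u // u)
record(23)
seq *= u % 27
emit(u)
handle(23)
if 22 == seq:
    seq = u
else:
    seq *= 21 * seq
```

seq *= 21 * seq

Transformed code:
seq = 39 % u + 24 % 28
u = ((seq >= 10) + seq // 5) // (u % 23)
u = seq + u // u
record(23)
seq *= u % 27
emit(u)
handle(23)
if 22 == seq:
    seq = u
else:
    seq *= 21 * seq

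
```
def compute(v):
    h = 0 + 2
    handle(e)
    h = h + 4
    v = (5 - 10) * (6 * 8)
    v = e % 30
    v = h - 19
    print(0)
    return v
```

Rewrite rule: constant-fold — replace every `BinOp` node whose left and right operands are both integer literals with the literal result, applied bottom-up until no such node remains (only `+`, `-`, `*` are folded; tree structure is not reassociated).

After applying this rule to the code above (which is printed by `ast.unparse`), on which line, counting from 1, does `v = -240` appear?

Transformed code:
def compute(v):
    h = 2
    handle(e)
    h = h + 4
    v = -240
    v = e % 30
    v = h - 19
    print(0)
    return v

5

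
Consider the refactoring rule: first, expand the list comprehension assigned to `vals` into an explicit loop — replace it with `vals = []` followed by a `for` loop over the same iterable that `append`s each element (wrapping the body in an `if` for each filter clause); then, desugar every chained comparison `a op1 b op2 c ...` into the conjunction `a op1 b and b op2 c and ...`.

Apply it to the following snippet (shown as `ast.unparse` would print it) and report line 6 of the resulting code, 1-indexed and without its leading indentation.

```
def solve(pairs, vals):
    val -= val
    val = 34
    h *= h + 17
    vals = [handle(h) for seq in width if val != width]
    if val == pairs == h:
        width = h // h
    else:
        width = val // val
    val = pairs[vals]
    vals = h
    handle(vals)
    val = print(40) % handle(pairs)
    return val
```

Transformed code:
def solve(pairs, vals):
    val -= val
    val = 34
    h *= h + 17
    vals = []
    for seq in width:
        if val != width:
            vals.append(handle(h))
    if val == pairs and pairs == h:
        width = h // h
    else:
        width = val // val
    val = pairs[vals]
    vals = h
    handle(vals)
    val = print(40) % handle(pairs)
    return val

for seq in width:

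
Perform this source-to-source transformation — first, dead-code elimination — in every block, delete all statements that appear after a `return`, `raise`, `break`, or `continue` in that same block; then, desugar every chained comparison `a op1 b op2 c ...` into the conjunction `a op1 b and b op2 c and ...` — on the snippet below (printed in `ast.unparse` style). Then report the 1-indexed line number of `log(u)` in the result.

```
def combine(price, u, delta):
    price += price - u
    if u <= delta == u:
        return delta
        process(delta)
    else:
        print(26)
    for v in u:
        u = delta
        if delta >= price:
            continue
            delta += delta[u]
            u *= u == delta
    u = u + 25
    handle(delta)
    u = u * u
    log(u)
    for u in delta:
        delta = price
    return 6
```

14

Transformed code:
def combine(price, u, delta):
    price += price - u
    if u <= delta and delta == u:
        return delta
    else:
        print(26)
    for v in u:
        u = delta
        if delta >= price:
            continue
    u = u + 25
    handle(delta)
    u = u * u
    log(u)
    for u in delta:
        delta = price
    return 6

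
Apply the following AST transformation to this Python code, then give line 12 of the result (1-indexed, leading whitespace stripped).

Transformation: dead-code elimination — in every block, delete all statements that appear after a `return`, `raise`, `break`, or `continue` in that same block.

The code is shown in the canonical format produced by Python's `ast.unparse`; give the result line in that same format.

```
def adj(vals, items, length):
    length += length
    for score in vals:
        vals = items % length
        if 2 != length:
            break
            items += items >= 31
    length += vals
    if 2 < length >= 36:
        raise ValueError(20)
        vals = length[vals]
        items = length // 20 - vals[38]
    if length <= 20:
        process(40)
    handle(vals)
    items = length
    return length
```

Transformed code:
def adj(vals, items, length):
    length += length
    for score in vals:
        vals = items % length
        if 2 != length:
            break
    length += vals
    if 2 < length >= 36:
        raise ValueError(20)
    if length <= 20:
        process(40)
    handle(vals)
    items = length
    return length

handle(vals)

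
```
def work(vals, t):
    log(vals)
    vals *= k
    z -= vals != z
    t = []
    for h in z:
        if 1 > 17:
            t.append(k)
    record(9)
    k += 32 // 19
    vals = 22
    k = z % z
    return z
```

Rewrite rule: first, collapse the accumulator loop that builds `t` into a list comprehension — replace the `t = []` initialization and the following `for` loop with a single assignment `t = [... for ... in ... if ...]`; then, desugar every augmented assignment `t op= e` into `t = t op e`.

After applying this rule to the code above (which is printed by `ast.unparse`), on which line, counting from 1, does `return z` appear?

Transformed code:
def work(vals, t):
    log(vals)
    vals = vals * k
    z = z - (vals != z)
    t = [k for h in z if 1 > 17]
    record(9)
    k = k + 32 // 19
    vals = 22
    k = z % z
    return z

10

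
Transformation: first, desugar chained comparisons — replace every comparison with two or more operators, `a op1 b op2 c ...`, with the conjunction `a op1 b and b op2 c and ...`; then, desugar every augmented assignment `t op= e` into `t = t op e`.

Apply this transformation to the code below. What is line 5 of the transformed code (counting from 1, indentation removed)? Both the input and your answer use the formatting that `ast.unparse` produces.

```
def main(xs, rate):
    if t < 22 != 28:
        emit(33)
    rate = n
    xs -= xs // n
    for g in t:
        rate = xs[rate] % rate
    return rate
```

Transformed code:
def main(xs, rate):
    if t < 22 and 22 != 28:
        emit(33)
    rate = n
    xs = xs - xs // n
    for g in t:
        rate = xs[rate] % rate
    return rate

xs = xs - xs // n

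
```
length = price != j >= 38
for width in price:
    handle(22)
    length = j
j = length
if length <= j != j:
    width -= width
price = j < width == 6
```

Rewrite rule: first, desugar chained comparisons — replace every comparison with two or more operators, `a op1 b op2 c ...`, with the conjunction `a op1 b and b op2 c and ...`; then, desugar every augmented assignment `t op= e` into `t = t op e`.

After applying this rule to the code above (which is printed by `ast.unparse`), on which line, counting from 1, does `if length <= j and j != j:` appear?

6

Transformed code:
length = price != j and j >= 38
for width in price:
    handle(22)
    length = j
j = length
if length <= j and j != j:
    width = width - width
price = j < width and width == 6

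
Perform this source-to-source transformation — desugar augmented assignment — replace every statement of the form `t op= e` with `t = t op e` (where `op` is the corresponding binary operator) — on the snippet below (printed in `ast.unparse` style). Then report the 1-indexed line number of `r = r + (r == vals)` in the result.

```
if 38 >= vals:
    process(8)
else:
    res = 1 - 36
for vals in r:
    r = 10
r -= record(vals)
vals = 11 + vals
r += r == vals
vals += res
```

9

Transformed code:
if 38 >= vals:
    process(8)
else:
    res = 1 - 36
for vals in r:
    r = 10
r = r - record(vals)
vals = 11 + vals
r = r + (r == vals)
vals = vals + res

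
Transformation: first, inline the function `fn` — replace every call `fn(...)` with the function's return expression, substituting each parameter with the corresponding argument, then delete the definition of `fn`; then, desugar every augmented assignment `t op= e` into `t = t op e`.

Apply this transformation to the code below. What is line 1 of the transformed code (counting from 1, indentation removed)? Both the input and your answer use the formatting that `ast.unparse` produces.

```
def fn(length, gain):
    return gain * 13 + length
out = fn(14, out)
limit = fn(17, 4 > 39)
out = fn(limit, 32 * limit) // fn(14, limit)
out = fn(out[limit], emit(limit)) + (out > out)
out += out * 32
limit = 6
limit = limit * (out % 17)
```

Transformed code:
out = out * 13 + 14
limit = (4 > 39) * 13 + 17
out = (32 * limit * 13 + limit) // (limit * 13 + 14)
out = emit(limit) * 13 + out[limit] + (out > out)
out = out + out * 32
limit = 6
limit = limit * (out % 17)

out = out * 13 + 14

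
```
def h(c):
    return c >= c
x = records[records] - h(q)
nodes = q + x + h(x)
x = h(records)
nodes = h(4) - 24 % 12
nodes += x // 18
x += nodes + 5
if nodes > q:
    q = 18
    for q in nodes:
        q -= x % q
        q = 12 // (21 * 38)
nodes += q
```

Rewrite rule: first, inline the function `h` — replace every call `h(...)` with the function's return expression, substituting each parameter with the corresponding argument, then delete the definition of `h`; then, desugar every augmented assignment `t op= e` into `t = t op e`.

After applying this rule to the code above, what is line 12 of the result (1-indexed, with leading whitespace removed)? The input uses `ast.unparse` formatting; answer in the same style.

nodes = nodes + q

Transformed code:
x = records[records] - (q >= q)
nodes = q + x + (x >= x)
x = records >= records
nodes = (4 >= 4) - 24 % 12
nodes = nodes + x // 18
x = x + (nodes + 5)
if nodes > q:
    q = 18
    for q in nodes:
        q = q - x % q
        q = 12 // (21 * 38)
nodes = nodes + q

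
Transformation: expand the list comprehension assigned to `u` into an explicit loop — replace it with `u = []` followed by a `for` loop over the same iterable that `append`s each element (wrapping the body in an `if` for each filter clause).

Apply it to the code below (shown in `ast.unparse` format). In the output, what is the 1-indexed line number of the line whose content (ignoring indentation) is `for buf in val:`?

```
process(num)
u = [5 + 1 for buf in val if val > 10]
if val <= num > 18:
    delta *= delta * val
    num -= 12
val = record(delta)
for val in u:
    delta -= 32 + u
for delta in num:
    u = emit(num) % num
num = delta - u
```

3

Transformed code:
process(num)
u = []
for buf in val:
    if val > 10:
        u.append(5 + 1)
if val <= num > 18:
    delta *= delta * val
    num -= 12
val = record(delta)
for val in u:
    delta -= 32 + u
for delta in num:
    u = emit(num) % num
num = delta - u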